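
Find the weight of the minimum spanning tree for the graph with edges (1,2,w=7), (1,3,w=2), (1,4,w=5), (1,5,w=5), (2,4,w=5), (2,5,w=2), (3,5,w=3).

Apply Kruskal's algorithm (sort edges by weight, add if no cycle):

Sorted edges by weight:
  (1,3) w=2
  (2,5) w=2
  (3,5) w=3
  (1,4) w=5
  (1,5) w=5
  (2,4) w=5
  (1,2) w=7

Add edge (1,3) w=2 -- no cycle. Running total: 2
Add edge (2,5) w=2 -- no cycle. Running total: 4
Add edge (3,5) w=3 -- no cycle. Running total: 7
Add edge (1,4) w=5 -- no cycle. Running total: 12

MST edges: (1,3,w=2), (2,5,w=2), (3,5,w=3), (1,4,w=5)
Total MST weight: 2 + 2 + 3 + 5 = 12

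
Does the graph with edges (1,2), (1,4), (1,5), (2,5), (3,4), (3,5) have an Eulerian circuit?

Step 1: Find the degree of each vertex:
  deg(1) = 3
  deg(2) = 2
  deg(3) = 2
  deg(4) = 2
  deg(5) = 3

Step 2: Count vertices with odd degree:
  Odd-degree vertices: 1, 5 (2 total)

Step 3: Apply Euler's theorem:
  - Eulerian circuit exists iff graph is connected and all vertices have even degree
  - Eulerian path exists iff graph is connected and has 0 or 2 odd-degree vertices

Graph is connected with exactly 2 odd-degree vertices (1, 5).
Eulerian path exists (starting and ending at the odd-degree vertices), but no Eulerian circuit.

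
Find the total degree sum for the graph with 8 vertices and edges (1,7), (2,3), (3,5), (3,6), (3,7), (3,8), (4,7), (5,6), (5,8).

Step 1: Count edges incident to each vertex:
  deg(1) = 1 (neighbors: 7)
  deg(2) = 1 (neighbors: 3)
  deg(3) = 5 (neighbors: 2, 5, 6, 7, 8)
  deg(4) = 1 (neighbors: 7)
  deg(5) = 3 (neighbors: 3, 6, 8)
  deg(6) = 2 (neighbors: 3, 5)
  deg(7) = 3 (neighbors: 1, 3, 4)
  deg(8) = 2 (neighbors: 3, 5)

Step 2: Sum all degrees:
  1 + 1 + 5 + 1 + 3 + 2 + 3 + 2 = 18

Verification: sum of degrees = 2 * |E| = 2 * 9 = 18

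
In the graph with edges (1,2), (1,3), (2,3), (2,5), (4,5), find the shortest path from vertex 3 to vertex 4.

Step 1: Build adjacency list:
  1: 2, 3
  2: 1, 3, 5
  3: 1, 2
  4: 5
  5: 2, 4

Step 2: BFS from vertex 3 to find shortest path to 4:
  vertex 1 reached at distance 1
  vertex 2 reached at distance 1
  vertex 5 reached at distance 2
  vertex 4 reached at distance 3

Step 3: Shortest path: 3 -> 2 -> 5 -> 4
Path length: 3 edges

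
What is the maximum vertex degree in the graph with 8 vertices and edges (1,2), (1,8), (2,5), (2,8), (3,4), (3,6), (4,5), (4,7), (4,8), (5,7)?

Step 1: Count edges incident to each vertex:
  deg(1) = 2 (neighbors: 2, 8)
  deg(2) = 3 (neighbors: 1, 5, 8)
  deg(3) = 2 (neighbors: 4, 6)
  deg(4) = 4 (neighbors: 3, 5, 7, 8)
  deg(5) = 3 (neighbors: 2, 4, 7)
  deg(6) = 1 (neighbors: 3)
  deg(7) = 2 (neighbors: 4, 5)
  deg(8) = 3 (neighbors: 1, 2, 4)

Step 2: Find maximum:
  max(2, 3, 2, 4, 3, 1, 2, 3) = 4 (vertex 4)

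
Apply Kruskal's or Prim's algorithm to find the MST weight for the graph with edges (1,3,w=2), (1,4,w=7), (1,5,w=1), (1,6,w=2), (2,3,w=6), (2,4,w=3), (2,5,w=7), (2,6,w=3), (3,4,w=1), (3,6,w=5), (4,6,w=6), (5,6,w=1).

Apply Kruskal's algorithm (sort edges by weight, add if no cycle):

Sorted edges by weight:
  (1,5) w=1
  (3,4) w=1
  (5,6) w=1
  (1,6) w=2
  (1,3) w=2
  (2,4) w=3
  (2,6) w=3
  (3,6) w=5
  (2,3) w=6
  (4,6) w=6
  (1,4) w=7
  (2,5) w=7

Add edge (1,5) w=1 -- no cycle. Running total: 1
Add edge (3,4) w=1 -- no cycle. Running total: 2
Add edge (5,6) w=1 -- no cycle. Running total: 3
Skip edge (1,6) w=2 -- would create cycle
Add edge (1,3) w=2 -- no cycle. Running total: 5
Add edge (2,4) w=3 -- no cycle. Running total: 8

MST edges: (1,5,w=1), (3,4,w=1), (5,6,w=1), (1,3,w=2), (2,4,w=3)
Total MST weight: 1 + 1 + 1 + 2 + 3 = 8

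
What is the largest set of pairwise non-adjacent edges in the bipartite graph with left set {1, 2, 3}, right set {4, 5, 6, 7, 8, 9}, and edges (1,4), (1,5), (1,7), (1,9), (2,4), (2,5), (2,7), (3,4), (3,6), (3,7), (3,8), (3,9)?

Step 1: List the neighbors of each left vertex:
  1: 4, 5, 7, 9
  2: 4, 5, 7
  3: 4, 6, 7, 8, 9

Step 2: Greedily match left vertices, then look for augmenting paths:
  Match 1 -- 4
  Match 2 -- 5
  Match 3 -- 6
  No augmenting path remains.

Step 3: Verify this is maximum:
  Matching size 3 = min(|L|, |R|) = min(3, 6), which is an upper bound, so this matching is maximum.

Maximum matching: {(1,4), (2,5), (3,6)}
Size: 3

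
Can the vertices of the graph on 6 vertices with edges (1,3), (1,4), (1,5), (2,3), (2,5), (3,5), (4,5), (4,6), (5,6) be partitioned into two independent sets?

Step 1: Attempt 2-coloring using BFS:
  Start at vertex 1, assign color 0
  Color vertex 3 with color 1 (neighbor of 1)
  Color vertex 4 with color 1 (neighbor of 1)
  Color vertex 5 with color 1 (neighbor of 1)
  Color vertex 2 with color 0 (neighbor of 3)

Step 2: Conflict found! Vertices 3 and 5 are adjacent but have the same color.
This means the graph contains an odd cycle.

The graph is NOT bipartite.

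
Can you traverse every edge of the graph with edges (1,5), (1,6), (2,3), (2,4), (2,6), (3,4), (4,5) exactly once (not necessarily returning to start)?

Step 1: Find the degree of each vertex:
  deg(1) = 2
  deg(2) = 3
  deg(3) = 2
  deg(4) = 3
  deg(5) = 2
  deg(6) = 2

Step 2: Count vertices with odd degree:
  Odd-degree vertices: 2, 4 (2 total)

Step 3: Apply Euler's theorem:
  - Eulerian circuit exists iff graph is connected and all vertices have even degree
  - Eulerian path exists iff graph is connected and has 0 or 2 odd-degree vertices

Graph is connected with exactly 2 odd-degree vertices (2, 4).
Eulerian path exists (starting and ending at the odd-degree vertices), but no Eulerian circuit.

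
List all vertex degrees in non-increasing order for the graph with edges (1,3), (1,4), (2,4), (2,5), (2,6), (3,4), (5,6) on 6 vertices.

Step 1: Count edges incident to each vertex:
  deg(1) = 2 (neighbors: 3, 4)
  deg(2) = 3 (neighbors: 4, 5, 6)
  deg(3) = 2 (neighbors: 1, 4)
  deg(4) = 3 (neighbors: 1, 2, 3)
  deg(5) = 2 (neighbors: 2, 6)
  deg(6) = 2 (neighbors: 2, 5)

Step 2: Sort degrees in non-increasing order:
  Degrees: [2, 3, 2, 3, 2, 2] -> sorted: [3, 3, 2, 2, 2, 2]

Degree sequence: [3, 3, 2, 2, 2, 2]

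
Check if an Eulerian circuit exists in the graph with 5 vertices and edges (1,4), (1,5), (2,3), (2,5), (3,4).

Step 1: Find the degree of each vertex:
  deg(1) = 2
  deg(2) = 2
  deg(3) = 2
  deg(4) = 2
  deg(5) = 2

Step 2: Count vertices with odd degree:
  All vertices have even degree (0 odd-degree vertices)

Step 3: Apply Euler's theorem:
  - Eulerian circuit exists iff graph is connected and all vertices have even degree
  - Eulerian path exists iff graph is connected and has 0 or 2 odd-degree vertices

Graph is connected with 0 odd-degree vertices.
Both Eulerian circuit and Eulerian path exist.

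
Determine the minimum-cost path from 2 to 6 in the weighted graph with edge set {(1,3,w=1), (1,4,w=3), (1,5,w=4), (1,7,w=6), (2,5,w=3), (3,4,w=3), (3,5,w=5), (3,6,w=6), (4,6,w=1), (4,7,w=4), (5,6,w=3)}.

Step 1: Build adjacency list with weights:
  1: 3(w=1), 4(w=3), 5(w=4), 7(w=6)
  2: 5(w=3)
  3: 1(w=1), 4(w=3), 5(w=5), 6(w=6)
  4: 1(w=3), 3(w=3), 6(w=1), 7(w=4)
  5: 1(w=4), 2(w=3), 3(w=5), 6(w=3)
  6: 3(w=6), 4(w=1), 5(w=3)
  7: 1(w=6), 4(w=4)

Step 2: Apply Dijkstra's algorithm from vertex 2:
  Visit vertex 2 (distance=0)
    Update dist[5] = 3
  Visit vertex 5 (distance=3)
    Update dist[1] = 7
    Update dist[3] = 8
    Update dist[6] = 6
  Visit vertex 6 (distance=6)
    Update dist[4] = 7

Step 3: Shortest path: 2 -> 5 -> 6
Total weight: 3 + 3 = 6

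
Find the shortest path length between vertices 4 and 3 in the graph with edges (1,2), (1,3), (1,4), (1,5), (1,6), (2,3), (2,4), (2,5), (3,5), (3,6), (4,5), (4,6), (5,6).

Step 1: Build adjacency list:
  1: 2, 3, 4, 5, 6
  2: 1, 3, 4, 5
  3: 1, 2, 5, 6
  4: 1, 2, 5, 6
  5: 1, 2, 3, 4, 6
  6: 1, 3, 4, 5

Step 2: BFS from vertex 4 to find shortest path to 3:
  vertex 1 reached at distance 1
  vertex 2 reached at distance 1
  vertex 5 reached at distance 1
  vertex 6 reached at distance 1
  vertex 3 reached at distance 2

Step 3: Shortest path: 4 -> 6 -> 3
Path length: 2 edges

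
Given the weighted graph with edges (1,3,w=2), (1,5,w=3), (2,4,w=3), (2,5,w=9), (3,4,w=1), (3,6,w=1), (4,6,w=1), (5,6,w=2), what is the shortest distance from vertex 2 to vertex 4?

Step 1: Build adjacency list with weights:
  1: 3(w=2), 5(w=3)
  2: 4(w=3), 5(w=9)
  3: 1(w=2), 4(w=1), 6(w=1)
  4: 2(w=3), 3(w=1), 6(w=1)
  5: 1(w=3), 2(w=9), 6(w=2)
  6: 3(w=1), 4(w=1), 5(w=2)

Step 2: Apply Dijkstra's algorithm from vertex 2:
  Visit vertex 2 (distance=0)
    Update dist[4] = 3
    Update dist[5] = 9
  Visit vertex 4 (distance=3)
    Update dist[3] = 4
    Update dist[6] = 4

Step 3: Shortest path: 2 -> 4
Total weight: 3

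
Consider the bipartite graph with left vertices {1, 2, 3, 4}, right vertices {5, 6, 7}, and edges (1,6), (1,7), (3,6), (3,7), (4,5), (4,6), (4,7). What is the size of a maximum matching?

Step 1: List the neighbors of each left vertex:
  1: 6, 7
  2: (none)
  3: 6, 7
  4: 5, 6, 7

Step 2: Greedily match left vertices, then look for augmenting paths:
  Match 1 -- 6
  Match 3 -- 7
  Match 4 -- 5
  No augmenting path remains.

Step 3: Verify this is maximum:
  Matching size 3 = min(|L|, |R|) = min(4, 3), which is an upper bound, so this matching is maximum.

Maximum matching: {(1,6), (3,7), (4,5)}
Size: 3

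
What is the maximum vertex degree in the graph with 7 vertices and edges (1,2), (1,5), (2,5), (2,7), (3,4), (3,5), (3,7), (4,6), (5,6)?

Step 1: Count edges incident to each vertex:
  deg(1) = 2 (neighbors: 2, 5)
  deg(2) = 3 (neighbors: 1, 5, 7)
  deg(3) = 3 (neighbors: 4, 5, 7)
  deg(4) = 2 (neighbors: 3, 6)
  deg(5) = 4 (neighbors: 1, 2, 3, 6)
  deg(6) = 2 (neighbors: 4, 5)
  deg(7) = 2 (neighbors: 2, 3)

Step 2: Find maximum:
  max(2, 3, 3, 2, 4, 2, 2) = 4 (vertex 5)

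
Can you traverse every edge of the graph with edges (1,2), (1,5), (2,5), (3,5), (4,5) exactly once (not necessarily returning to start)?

Step 1: Find the degree of each vertex:
  deg(1) = 2
  deg(2) = 2
  deg(3) = 1
  deg(4) = 1
  deg(5) = 4

Step 2: Count vertices with odd degree:
  Odd-degree vertices: 3, 4 (2 total)

Step 3: Apply Euler's theorem:
  - Eulerian circuit exists iff graph is connected and all vertices have even degree
  - Eulerian path exists iff graph is connected and has 0 or 2 odd-degree vertices

Graph is connected with exactly 2 odd-degree vertices (3, 4).
Eulerian path exists (starting and ending at the odd-degree vertices), but no Eulerian circuit.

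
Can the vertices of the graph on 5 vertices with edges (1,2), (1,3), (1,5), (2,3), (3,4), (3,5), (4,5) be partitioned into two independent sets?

Step 1: Attempt 2-coloring using BFS:
  Start at vertex 1, assign color 0
  Color vertex 2 with color 1 (neighbor of 1)
  Color vertex 3 with color 1 (neighbor of 1)
  Color vertex 5 with color 1 (neighbor of 1)

Step 2: Conflict found! Vertices 2 and 3 are adjacent but have the same color.
This means the graph contains an odd cycle.

The graph is NOT bipartite.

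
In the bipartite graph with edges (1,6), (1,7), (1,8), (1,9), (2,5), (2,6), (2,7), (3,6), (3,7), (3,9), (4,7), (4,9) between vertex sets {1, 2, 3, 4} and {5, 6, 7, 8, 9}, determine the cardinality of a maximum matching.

Step 1: List the neighbors of each left vertex:
  1: 6, 7, 8, 9
  2: 5, 6, 7
  3: 6, 7, 9
  4: 7, 9

Step 2: Greedily match left vertices, then look for augmenting paths:
  Match 1 -- 6
  Match 2 -- 5
  Match 3 -- 7
  Match 4 -- 9
  No augmenting path remains.

Step 3: Verify this is maximum:
  Matching size 4 = min(|L|, |R|) = min(4, 5), which is an upper bound, so this matching is maximum.

Maximum matching: {(1,6), (2,5), (3,7), (4,9)}
Size: 4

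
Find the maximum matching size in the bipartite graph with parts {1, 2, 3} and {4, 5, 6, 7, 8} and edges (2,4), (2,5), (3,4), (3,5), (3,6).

Step 1: List the neighbors of each left vertex:
  1: (none)
  2: 4, 5
  3: 4, 5, 6

Step 2: Greedily match left vertices, then look for augmenting paths:
  Match 2 -- 4
  Match 3 -- 5
  No augmenting path remains.

Step 3: Verify this is maximum:
  Matching has size 2. The vertex set {2, 3} covers every edge and has size 2; any matching has at most one edge per cover vertex, so 2 is maximum (König's theorem).

Maximum matching: {(2,4), (3,5)}
Size: 2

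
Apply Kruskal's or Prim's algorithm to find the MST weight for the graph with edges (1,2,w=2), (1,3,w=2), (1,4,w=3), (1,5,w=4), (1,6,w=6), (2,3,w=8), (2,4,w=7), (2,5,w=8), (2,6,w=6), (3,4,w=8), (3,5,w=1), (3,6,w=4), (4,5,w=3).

Apply Kruskal's algorithm (sort edges by weight, add if no cycle):

Sorted edges by weight:
  (3,5) w=1
  (1,3) w=2
  (1,2) w=2
  (1,4) w=3
  (4,5) w=3
  (1,5) w=4
  (3,6) w=4
  (1,6) w=6
  (2,6) w=6
  (2,4) w=7
  (2,3) w=8
  (2,5) w=8
  (3,4) w=8

Add edge (3,5) w=1 -- no cycle. Running total: 1
Add edge (1,3) w=2 -- no cycle. Running total: 3
Add edge (1,2) w=2 -- no cycle. Running total: 5
Add edge (1,4) w=3 -- no cycle. Running total: 8
Skip edge (4,5) w=3 -- would create cycle
Skip edge (1,5) w=4 -- would create cycle
Add edge (3,6) w=4 -- no cycle. Running total: 12

MST edges: (3,5,w=1), (1,3,w=2), (1,2,w=2), (1,4,w=3), (3,6,w=4)
Total MST weight: 1 + 2 + 2 + 3 + 4 = 12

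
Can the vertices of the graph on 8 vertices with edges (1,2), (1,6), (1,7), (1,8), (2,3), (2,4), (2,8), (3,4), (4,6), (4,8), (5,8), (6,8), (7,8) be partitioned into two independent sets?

Step 1: Attempt 2-coloring using BFS:
  Start at vertex 1, assign color 0
  Color vertex 2 with color 1 (neighbor of 1)
  Color vertex 6 with color 1 (neighbor of 1)
  Color vertex 7 with color 1 (neighbor of 1)
  Color vertex 8 with color 1 (neighbor of 1)
  Color vertex 3 with color 0 (neighbor of 2)
  Color vertex 4 with color 0 (neighbor of 2)

Step 2: Conflict found! Vertices 2 and 8 are adjacent but have the same color.
This means the graph contains an odd cycle.

The graph is NOT bipartite.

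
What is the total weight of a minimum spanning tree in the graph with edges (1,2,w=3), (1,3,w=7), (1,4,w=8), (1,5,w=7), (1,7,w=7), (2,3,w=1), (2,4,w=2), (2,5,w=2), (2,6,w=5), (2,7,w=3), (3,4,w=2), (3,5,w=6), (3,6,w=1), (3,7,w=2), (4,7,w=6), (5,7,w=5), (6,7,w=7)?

Apply Kruskal's algorithm (sort edges by weight, add if no cycle):

Sorted edges by weight:
  (2,3) w=1
  (3,6) w=1
  (2,4) w=2
  (2,5) w=2
  (3,7) w=2
  (3,4) w=2
  (1,2) w=3
  (2,7) w=3
  (2,6) w=5
  (5,7) w=5
  (3,5) w=6
  (4,7) w=6
  (1,3) w=7
  (1,5) w=7
  (1,7) w=7
  (6,7) w=7
  (1,4) w=8

Add edge (2,3) w=1 -- no cycle. Running total: 1
Add edge (3,6) w=1 -- no cycle. Running total: 2
Add edge (2,4) w=2 -- no cycle. Running total: 4
Add edge (2,5) w=2 -- no cycle. Running total: 6
Add edge (3,7) w=2 -- no cycle. Running total: 8
Skip edge (3,4) w=2 -- would create cycle
Add edge (1,2) w=3 -- no cycle. Running total: 11

MST edges: (2,3,w=1), (3,6,w=1), (2,4,w=2), (2,5,w=2), (3,7,w=2), (1,2,w=3)
Total MST weight: 1 + 1 + 2 + 2 + 2 + 3 = 11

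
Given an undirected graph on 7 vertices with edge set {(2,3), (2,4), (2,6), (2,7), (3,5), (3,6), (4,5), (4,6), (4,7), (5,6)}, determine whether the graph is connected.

Step 1: Build adjacency list from edges:
  1: (none)
  2: 3, 4, 6, 7
  3: 2, 5, 6
  4: 2, 5, 6, 7
  5: 3, 4, 6
  6: 2, 3, 4, 5
  7: 2, 4

Step 2: Run BFS/DFS from vertex 1:
  Visited: {1}
  Reached 1 of 7 vertices

Step 3: Only 1 of 7 vertices reached. Graph is disconnected.
Connected components: {1}, {2, 3, 4, 5, 6, 7}
Answer: No, the graph is not connected (2 components).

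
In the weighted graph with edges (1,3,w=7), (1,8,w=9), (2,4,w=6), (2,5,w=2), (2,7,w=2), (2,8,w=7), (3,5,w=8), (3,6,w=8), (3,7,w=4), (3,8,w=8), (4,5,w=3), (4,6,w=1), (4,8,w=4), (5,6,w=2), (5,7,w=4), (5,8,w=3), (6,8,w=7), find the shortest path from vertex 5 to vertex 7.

Step 1: Build adjacency list with weights:
  1: 3(w=7), 8(w=9)
  2: 4(w=6), 5(w=2), 7(w=2), 8(w=7)
  3: 1(w=7), 5(w=8), 6(w=8), 7(w=4), 8(w=8)
  4: 2(w=6), 5(w=3), 6(w=1), 8(w=4)
  5: 2(w=2), 3(w=8), 4(w=3), 6(w=2), 7(w=4), 8(w=3)
  6: 3(w=8), 4(w=1), 5(w=2), 8(w=7)
  7: 2(w=2), 3(w=4), 5(w=4)
  8: 1(w=9), 2(w=7), 3(w=8), 4(w=4), 5(w=3), 6(w=7)

Step 2: Apply Dijkstra's algorithm from vertex 5:
  Visit vertex 5 (distance=0)
    Update dist[2] = 2
    Update dist[3] = 8
    Update dist[4] = 3
    Update dist[6] = 2
    Update dist[7] = 4
    Update dist[8] = 3
  Visit vertex 2 (distance=2)
  Visit vertex 6 (distance=2)
  Visit vertex 4 (distance=3)
  Visit vertex 8 (distance=3)
    Update dist[1] = 12
  Visit vertex 7 (distance=4)

Step 3: Shortest path: 5 -> 7
Total weight: 4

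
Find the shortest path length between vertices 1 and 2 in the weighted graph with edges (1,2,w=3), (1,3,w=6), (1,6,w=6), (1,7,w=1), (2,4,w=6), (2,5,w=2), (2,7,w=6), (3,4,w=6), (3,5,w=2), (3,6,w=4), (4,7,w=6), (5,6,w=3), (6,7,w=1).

Step 1: Build adjacency list with weights:
  1: 2(w=3), 3(w=6), 6(w=6), 7(w=1)
  2: 1(w=3), 4(w=6), 5(w=2), 7(w=6)
  3: 1(w=6), 4(w=6), 5(w=2), 6(w=4)
  4: 2(w=6), 3(w=6), 7(w=6)
  5: 2(w=2), 3(w=2), 6(w=3)
  6: 1(w=6), 3(w=4), 5(w=3), 7(w=1)
  7: 1(w=1), 2(w=6), 4(w=6), 6(w=1)

Step 2: Apply Dijkstra's algorithm from vertex 1:
  Visit vertex 1 (distance=0)
    Update dist[2] = 3
    Update dist[3] = 6
    Update dist[6] = 6
    Update dist[7] = 1
  Visit vertex 7 (distance=1)
    Update dist[4] = 7
    Update dist[6] = 2
  Visit vertex 6 (distance=2)
    Update dist[5] = 5
  Visit vertex 2 (distance=3)

Step 3: Shortest path: 1 -> 2
Total weight: 3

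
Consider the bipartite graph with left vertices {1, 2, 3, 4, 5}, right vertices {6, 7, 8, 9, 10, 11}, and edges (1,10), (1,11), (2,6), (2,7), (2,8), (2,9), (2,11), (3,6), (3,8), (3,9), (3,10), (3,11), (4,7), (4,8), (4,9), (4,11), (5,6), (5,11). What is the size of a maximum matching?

Step 1: List the neighbors of each left vertex:
  1: 10, 11
  2: 6, 7, 8, 9, 11
  3: 6, 8, 9, 10, 11
  4: 7, 8, 9, 11
  5: 6, 11

Step 2: Greedily match left vertices, then look for augmenting paths:
  Match 1 -- 10
  Match 2 -- 6
  Match 3 -- 8
  Match 4 -- 7
  Match 5 -- 11
  No augmenting path remains.

Step 3: Verify this is maximum:
  Matching size 5 = min(|L|, |R|) = min(5, 6), which is an upper bound, so this matching is maximum.

Maximum matching: {(1,10), (2,6), (3,8), (4,7), (5,11)}
Size: 5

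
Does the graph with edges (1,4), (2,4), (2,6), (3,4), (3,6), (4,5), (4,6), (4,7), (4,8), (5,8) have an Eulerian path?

Step 1: Find the degree of each vertex:
  deg(1) = 1
  deg(2) = 2
  deg(3) = 2
  deg(4) = 7
  deg(5) = 2
  deg(6) = 3
  deg(7) = 1
  deg(8) = 2

Step 2: Count vertices with odd degree:
  Odd-degree vertices: 1, 4, 6, 7 (4 total)

Step 3: Apply Euler's theorem:
  - Eulerian circuit exists iff graph is connected and all vertices have even degree
  - Eulerian path exists iff graph is connected and has 0 or 2 odd-degree vertices

Graph has 4 odd-degree vertices (need 0 or 2).
Neither Eulerian path nor Eulerian circuit exists.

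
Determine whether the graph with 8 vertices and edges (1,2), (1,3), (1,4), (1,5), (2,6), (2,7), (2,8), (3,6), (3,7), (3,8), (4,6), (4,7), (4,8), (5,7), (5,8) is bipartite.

Step 1: Attempt 2-coloring using BFS:
  Start at vertex 1, assign color 0
  Color vertex 2 with color 1 (neighbor of 1)
  Color vertex 3 with color 1 (neighbor of 1)
  Color vertex 4 with color 1 (neighbor of 1)
  Color vertex 5 with color 1 (neighbor of 1)
  Color vertex 6 with color 0 (neighbor of 2)
  Color vertex 7 with color 0 (neighbor of 2)
  Color vertex 8 with color 0 (neighbor of 2)

Step 2: 2-coloring succeeded. No conflicts found.
  Set A (color 0): {1, 6, 7, 8}
  Set B (color 1): {2, 3, 4, 5}

The graph is bipartite with partition {1, 6, 7, 8}, {2, 3, 4, 5}.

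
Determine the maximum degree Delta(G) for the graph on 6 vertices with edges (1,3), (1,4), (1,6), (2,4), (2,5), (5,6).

Step 1: Count edges incident to each vertex:
  deg(1) = 3 (neighbors: 3, 4, 6)
  deg(2) = 2 (neighbors: 4, 5)
  deg(3) = 1 (neighbors: 1)
  deg(4) = 2 (neighbors: 1, 2)
  deg(5) = 2 (neighbors: 2, 6)
  deg(6) = 2 (neighbors: 1, 5)

Step 2: Find maximum:
  max(3, 2, 1, 2, 2, 2) = 3 (vertex 1)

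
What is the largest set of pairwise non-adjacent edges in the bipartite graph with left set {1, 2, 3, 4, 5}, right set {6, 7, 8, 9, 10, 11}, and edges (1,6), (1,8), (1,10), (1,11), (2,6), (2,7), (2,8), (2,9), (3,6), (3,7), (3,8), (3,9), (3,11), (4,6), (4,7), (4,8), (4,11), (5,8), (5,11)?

Step 1: List the neighbors of each left vertex:
  1: 6, 8, 10, 11
  2: 6, 7, 8, 9
  3: 6, 7, 8, 9, 11
  4: 6, 7, 8, 11
  5: 8, 11

Step 2: Greedily match left vertices, then look for augmenting paths:
  Match 1 -- 6
  Match 2 -- 7
  Match 3 -- 9
  Match 4 -- 11
  Match 5 -- 8
  No augmenting path remains.

Step 3: Verify this is maximum:
  Matching size 5 = min(|L|, |R|) = min(5, 6), which is an upper bound, so this matching is maximum.

Maximum matching: {(1,6), (2,7), (3,9), (4,11), (5,8)}
Size: 5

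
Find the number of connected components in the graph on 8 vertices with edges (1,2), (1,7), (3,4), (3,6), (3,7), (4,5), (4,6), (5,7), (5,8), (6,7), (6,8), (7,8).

Step 1: Build adjacency list from edges:
  1: 2, 7
  2: 1
  3: 4, 6, 7
  4: 3, 5, 6
  5: 4, 7, 8
  6: 3, 4, 7, 8
  7: 1, 3, 5, 6, 8
  8: 5, 6, 7

Step 2: Run BFS/DFS from vertex 1:
  Visited: {1, 2, 7, 3, 5, 6, 8, 4}
  Reached 8 of 8 vertices

Step 3: All 8 vertices reached from vertex 1, so the graph is connected.
Number of connected components: 1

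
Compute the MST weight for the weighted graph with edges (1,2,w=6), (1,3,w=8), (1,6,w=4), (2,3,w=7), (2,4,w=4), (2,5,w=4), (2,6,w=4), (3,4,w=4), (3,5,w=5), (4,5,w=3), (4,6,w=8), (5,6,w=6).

Apply Kruskal's algorithm (sort edges by weight, add if no cycle):

Sorted edges by weight:
  (4,5) w=3
  (1,6) w=4
  (2,5) w=4
  (2,4) w=4
  (2,6) w=4
  (3,4) w=4
  (3,5) w=5
  (1,2) w=6
  (5,6) w=6
  (2,3) w=7
  (1,3) w=8
  (4,6) w=8

Add edge (4,5) w=3 -- no cycle. Running total: 3
Add edge (1,6) w=4 -- no cycle. Running total: 7
Add edge (2,5) w=4 -- no cycle. Running total: 11
Skip edge (2,4) w=4 -- would create cycle
Add edge (2,6) w=4 -- no cycle. Running total: 15
Add edge (3,4) w=4 -- no cycle. Running total: 19

MST edges: (4,5,w=3), (1,6,w=4), (2,5,w=4), (2,6,w=4), (3,4,w=4)
Total MST weight: 3 + 4 + 4 + 4 + 4 = 19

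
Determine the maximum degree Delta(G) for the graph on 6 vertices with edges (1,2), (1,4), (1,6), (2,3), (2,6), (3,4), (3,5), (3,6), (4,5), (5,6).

Step 1: Count edges incident to each vertex:
  deg(1) = 3 (neighbors: 2, 4, 6)
  deg(2) = 3 (neighbors: 1, 3, 6)
  deg(3) = 4 (neighbors: 2, 4, 5, 6)
  deg(4) = 3 (neighbors: 1, 3, 5)
  deg(5) = 3 (neighbors: 3, 4, 6)
  deg(6) = 4 (neighbors: 1, 2, 3, 5)

Step 2: Find maximum:
  max(3, 3, 4, 3, 3, 4) = 4 (vertex 3)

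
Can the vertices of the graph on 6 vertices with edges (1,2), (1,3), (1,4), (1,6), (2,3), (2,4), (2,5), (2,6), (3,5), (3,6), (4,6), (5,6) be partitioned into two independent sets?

Step 1: Attempt 2-coloring using BFS:
  Start at vertex 1, assign color 0
  Color vertex 2 with color 1 (neighbor of 1)
  Color vertex 3 with color 1 (neighbor of 1)
  Color vertex 4 with color 1 (neighbor of 1)
  Color vertex 6 with color 1 (neighbor of 1)

Step 2: Conflict found! Vertices 2 and 3 are adjacent but have the same color.
This means the graph contains an odd cycle.

The graph is NOT bipartite.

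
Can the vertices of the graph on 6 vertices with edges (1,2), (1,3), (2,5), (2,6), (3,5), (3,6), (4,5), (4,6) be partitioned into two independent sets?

Step 1: Attempt 2-coloring using BFS:
  Start at vertex 1, assign color 0
  Color vertex 2 with color 1 (neighbor of 1)
  Color vertex 3 with color 1 (neighbor of 1)
  Color vertex 5 with color 0 (neighbor of 2)
  Color vertex 6 with color 0 (neighbor of 2)
  Color vertex 4 with color 1 (neighbor of 5)

Step 2: 2-coloring succeeded. No conflicts found.
  Set A (color 0): {1, 5, 6}
  Set B (color 1): {2, 3, 4}

The graph is bipartite with partition {1, 5, 6}, {2, 3, 4}.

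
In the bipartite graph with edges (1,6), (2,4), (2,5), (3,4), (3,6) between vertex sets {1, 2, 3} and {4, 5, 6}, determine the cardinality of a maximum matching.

Step 1: List the neighbors of each left vertex:
  1: 6
  2: 4, 5
  3: 4, 6

Step 2: Greedily match left vertices, then look for augmenting paths:
  Match 1 -- 6
  Match 2 -- 5
  Match 3 -- 4
  No augmenting path remains.

Step 3: Verify this is maximum:
  Matching size 3 = min(|L|, |R|) = min(3, 3), which is an upper bound, so this matching is maximum.

Maximum matching: {(1,6), (2,5), (3,4)}
Size: 3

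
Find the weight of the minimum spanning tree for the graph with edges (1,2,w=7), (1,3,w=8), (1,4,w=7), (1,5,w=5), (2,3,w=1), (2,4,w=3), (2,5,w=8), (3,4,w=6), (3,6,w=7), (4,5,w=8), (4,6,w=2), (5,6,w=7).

Apply Kruskal's algorithm (sort edges by weight, add if no cycle):

Sorted edges by weight:
  (2,3) w=1
  (4,6) w=2
  (2,4) w=3
  (1,5) w=5
  (3,4) w=6
  (1,2) w=7
  (1,4) w=7
  (3,6) w=7
  (5,6) w=7
  (1,3) w=8
  (2,5) w=8
  (4,5) w=8

Add edge (2,3) w=1 -- no cycle. Running total: 1
Add edge (4,6) w=2 -- no cycle. Running total: 3
Add edge (2,4) w=3 -- no cycle. Running total: 6
Add edge (1,5) w=5 -- no cycle. Running total: 11
Skip edge (3,4) w=6 -- would create cycle
Add edge (1,2) w=7 -- no cycle. Running total: 18

MST edges: (2,3,w=1), (4,6,w=2), (2,4,w=3), (1,5,w=5), (1,2,w=7)
Total MST weight: 1 + 2 + 3 + 5 + 7 = 18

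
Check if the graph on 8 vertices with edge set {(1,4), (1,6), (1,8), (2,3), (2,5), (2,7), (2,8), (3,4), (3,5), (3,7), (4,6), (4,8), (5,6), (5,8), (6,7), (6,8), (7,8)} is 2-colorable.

Step 1: Attempt 2-coloring using BFS:
  Start at vertex 1, assign color 0
  Color vertex 4 with color 1 (neighbor of 1)
  Color vertex 6 with color 1 (neighbor of 1)
  Color vertex 8 with color 1 (neighbor of 1)
  Color vertex 3 with color 0 (neighbor of 4)

Step 2: Conflict found! Vertices 4 and 6 are adjacent but have the same color.
This means the graph contains an odd cycle.

The graph is NOT bipartite.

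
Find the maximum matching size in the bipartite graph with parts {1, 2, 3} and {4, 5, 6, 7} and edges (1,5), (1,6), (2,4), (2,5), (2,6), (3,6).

Step 1: List the neighbors of each left vertex:
  1: 5, 6
  2: 4, 5, 6
  3: 6

Step 2: Greedily match left vertices, then look for augmenting paths:
  Match 1 -- 5
  Match 2 -- 4
  Match 3 -- 6
  No augmenting path remains.

Step 3: Verify this is maximum:
  Matching size 3 = min(|L|, |R|) = min(3, 4), which is an upper bound, so this matching is maximum.

Maximum matching: {(1,5), (2,4), (3,6)}
Size: 3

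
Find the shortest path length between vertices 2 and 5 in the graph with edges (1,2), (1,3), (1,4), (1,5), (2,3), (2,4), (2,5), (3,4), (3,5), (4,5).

Step 1: Build adjacency list:
  1: 2, 3, 4, 5
  2: 1, 3, 4, 5
  3: 1, 2, 4, 5
  4: 1, 2, 3, 5
  5: 1, 2, 3, 4

Step 2: BFS from vertex 2 to find shortest path to 5:
  vertex 1 reached at distance 1
  vertex 3 reached at distance 1
  vertex 4 reached at distance 1
  vertex 5 reached at distance 1

Step 3: Shortest path: 2 -> 5
Path length: 1 edge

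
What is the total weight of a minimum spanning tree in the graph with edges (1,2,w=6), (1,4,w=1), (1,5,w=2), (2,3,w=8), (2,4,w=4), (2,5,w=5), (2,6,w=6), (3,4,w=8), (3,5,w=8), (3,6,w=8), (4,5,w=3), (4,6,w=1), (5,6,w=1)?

Apply Kruskal's algorithm (sort edges by weight, add if no cycle):

Sorted edges by weight:
  (1,4) w=1
  (4,6) w=1
  (5,6) w=1
  (1,5) w=2
  (4,5) w=3
  (2,4) w=4
  (2,5) w=5
  (1,2) w=6
  (2,6) w=6
  (2,3) w=8
  (3,5) w=8
  (3,6) w=8
  (3,4) w=8

Add edge (1,4) w=1 -- no cycle. Running total: 1
Add edge (4,6) w=1 -- no cycle. Running total: 2
Add edge (5,6) w=1 -- no cycle. Running total: 3
Skip edge (1,5) w=2 -- would create cycle
Skip edge (4,5) w=3 -- would create cycle
Add edge (2,4) w=4 -- no cycle. Running total: 7
Skip edge (2,5) w=5 -- would create cycle
Skip edge (1,2) w=6 -- would create cycle
Skip edge (2,6) w=6 -- would create cycle
Add edge (2,3) w=8 -- no cycle. Running total: 15

MST edges: (1,4,w=1), (4,6,w=1), (5,6,w=1), (2,4,w=4), (2,3,w=8)
Total MST weight: 1 + 1 + 1 + 4 + 8 = 15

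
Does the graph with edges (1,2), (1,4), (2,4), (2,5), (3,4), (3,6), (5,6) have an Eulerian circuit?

Step 1: Find the degree of each vertex:
  deg(1) = 2
  deg(2) = 3
  deg(3) = 2
  deg(4) = 3
  deg(5) = 2
  deg(6) = 2

Step 2: Count vertices with odd degree:
  Odd-degree vertices: 2, 4 (2 total)

Step 3: Apply Euler's theorem:
  - Eulerian circuit exists iff graph is connected and all vertices have even degree
  - Eulerian path exists iff graph is connected and has 0 or 2 odd-degree vertices

Graph is connected with exactly 2 odd-degree vertices (2, 4).
Eulerian path exists (starting and ending at the odd-degree vertices), but no Eulerian circuit.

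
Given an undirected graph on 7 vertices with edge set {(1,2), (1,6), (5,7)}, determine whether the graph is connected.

Step 1: Build adjacency list from edges:
  1: 2, 6
  2: 1
  3: (none)
  4: (none)
  5: 7
  6: 1
  7: 5

Step 2: Run BFS/DFS from vertex 1:
  Visited: {1, 2, 6}
  Reached 3 of 7 vertices

Step 3: Only 3 of 7 vertices reached. Graph is disconnected.
Connected components: {1, 2, 6}, {3}, {4}, {5, 7}
Answer: No, the graph is not connected (4 components).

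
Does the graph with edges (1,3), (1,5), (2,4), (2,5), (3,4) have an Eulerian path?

Step 1: Find the degree of each vertex:
  deg(1) = 2
  deg(2) = 2
  deg(3) = 2
  deg(4) = 2
  deg(5) = 2

Step 2: Count vertices with odd degree:
  All vertices have even degree (0 odd-degree vertices)

Step 3: Apply Euler's theorem:
  - Eulerian circuit exists iff graph is connected and all vertices have even degree
  - Eulerian path exists iff graph is connected and has 0 or 2 odd-degree vertices

Graph is connected with 0 odd-degree vertices.
Both Eulerian circuit and Eulerian path exist.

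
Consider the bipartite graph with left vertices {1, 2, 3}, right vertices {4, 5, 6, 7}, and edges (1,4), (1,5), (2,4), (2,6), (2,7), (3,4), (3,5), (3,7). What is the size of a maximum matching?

Step 1: List the neighbors of each left vertex:
  1: 4, 5
  2: 4, 6, 7
  3: 4, 5, 7

Step 2: Greedily match left vertices, then look for augmenting paths:
  Match 1 -- 4
  Match 2 -- 6
  Match 3 -- 5
  No augmenting path remains.

Step 3: Verify this is maximum:
  Matching size 3 = min(|L|, |R|) = min(3, 4), which is an upper bound, so this matching is maximum.

Maximum matching: {(1,4), (2,6), (3,5)}
Size: 3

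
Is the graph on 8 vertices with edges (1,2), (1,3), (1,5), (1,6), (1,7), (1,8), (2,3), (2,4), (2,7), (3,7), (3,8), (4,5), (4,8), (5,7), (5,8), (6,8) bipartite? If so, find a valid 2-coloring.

Step 1: Attempt 2-coloring using BFS:
  Start at vertex 1, assign color 0
  Color vertex 2 with color 1 (neighbor of 1)
  Color vertex 3 with color 1 (neighbor of 1)
  Color vertex 5 with color 1 (neighbor of 1)
  Color vertex 6 with color 1 (neighbor of 1)
  Color vertex 7 with color 1 (neighbor of 1)
  Color vertex 8 with color 1 (neighbor of 1)

Step 2: Conflict found! Vertices 2 and 3 are adjacent but have the same color.
This means the graph contains an odd cycle.

The graph is NOT bipartite.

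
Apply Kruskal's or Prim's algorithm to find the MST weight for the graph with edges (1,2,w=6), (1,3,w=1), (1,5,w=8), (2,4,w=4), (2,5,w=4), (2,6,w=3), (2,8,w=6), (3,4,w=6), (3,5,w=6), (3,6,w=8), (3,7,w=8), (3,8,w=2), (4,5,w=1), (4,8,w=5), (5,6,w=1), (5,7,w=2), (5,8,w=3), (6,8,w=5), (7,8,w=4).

Apply Kruskal's algorithm (sort edges by weight, add if no cycle):

Sorted edges by weight:
  (1,3) w=1
  (4,5) w=1
  (5,6) w=1
  (3,8) w=2
  (5,7) w=2
  (2,6) w=3
  (5,8) w=3
  (2,5) w=4
  (2,4) w=4
  (7,8) w=4
  (4,8) w=5
  (6,8) w=5
  (1,2) w=6
  (2,8) w=6
  (3,5) w=6
  (3,4) w=6
  (1,5) w=8
  (3,7) w=8
  (3,6) w=8

Add edge (1,3) w=1 -- no cycle. Running total: 1
Add edge (4,5) w=1 -- no cycle. Running total: 2
Add edge (5,6) w=1 -- no cycle. Running total: 3
Add edge (3,8) w=2 -- no cycle. Running total: 5
Add edge (5,7) w=2 -- no cycle. Running total: 7
Add edge (2,6) w=3 -- no cycle. Running total: 10
Add edge (5,8) w=3 -- no cycle. Running total: 13

MST edges: (1,3,w=1), (4,5,w=1), (5,6,w=1), (3,8,w=2), (5,7,w=2), (2,6,w=3), (5,8,w=3)
Total MST weight: 1 + 1 + 1 + 2 + 2 + 3 + 3 = 13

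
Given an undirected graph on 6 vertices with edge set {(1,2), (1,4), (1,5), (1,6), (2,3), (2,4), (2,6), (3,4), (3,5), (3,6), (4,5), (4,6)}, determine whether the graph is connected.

Step 1: Build adjacency list from edges:
  1: 2, 4, 5, 6
  2: 1, 3, 4, 6
  3: 2, 4, 5, 6
  4: 1, 2, 3, 5, 6
  5: 1, 3, 4
  6: 1, 2, 3, 4

Step 2: Run BFS/DFS from vertex 1:
  Visited: {1, 2, 4, 5, 6, 3}
  Reached 6 of 6 vertices

Step 3: All 6 vertices reached from vertex 1, so the graph is connected.
Answer: Yes, the graph is connected.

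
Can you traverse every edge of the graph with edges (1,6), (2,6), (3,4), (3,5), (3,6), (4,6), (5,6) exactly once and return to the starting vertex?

Step 1: Find the degree of each vertex:
  deg(1) = 1
  deg(2) = 1
  deg(3) = 3
  deg(4) = 2
  deg(5) = 2
  deg(6) = 5

Step 2: Count vertices with odd degree:
  Odd-degree vertices: 1, 2, 3, 6 (4 total)

Step 3: Apply Euler's theorem:
  - Eulerian circuit exists iff graph is connected and all vertices have even degree
  - Eulerian path exists iff graph is connected and has 0 or 2 odd-degree vertices

Graph has 4 odd-degree vertices (need 0 or 2).
Neither Eulerian path nor Eulerian circuit exists.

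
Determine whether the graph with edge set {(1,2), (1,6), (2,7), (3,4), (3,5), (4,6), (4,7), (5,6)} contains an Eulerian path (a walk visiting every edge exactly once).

Step 1: Find the degree of each vertex:
  deg(1) = 2
  deg(2) = 2
  deg(3) = 2
  deg(4) = 3
  deg(5) = 2
  deg(6) = 3
  deg(7) = 2

Step 2: Count vertices with odd degree:
  Odd-degree vertices: 4, 6 (2 total)

Step 3: Apply Euler's theorem:
  - Eulerian circuit exists iff graph is connected and all vertices have even degree
  - Eulerian path exists iff graph is connected and has 0 or 2 odd-degree vertices

Graph is connected with exactly 2 odd-degree vertices (4, 6).
Eulerian path exists (starting and ending at the odd-degree vertices), but no Eulerian circuit.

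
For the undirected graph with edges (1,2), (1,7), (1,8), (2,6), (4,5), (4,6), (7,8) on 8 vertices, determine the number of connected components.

Step 1: Build adjacency list from edges:
  1: 2, 7, 8
  2: 1, 6
  3: (none)
  4: 5, 6
  5: 4
  6: 2, 4
  7: 1, 8
  8: 1, 7

Step 2: Run BFS/DFS from vertex 1:
  Visited: {1, 2, 7, 8, 6, 4, 5}
  Reached 7 of 8 vertices

Step 3: Only 7 of 8 vertices reached. Graph is disconnected.
Connected components: {1, 2, 4, 5, 6, 7, 8}, {3}
Number of connected components: 2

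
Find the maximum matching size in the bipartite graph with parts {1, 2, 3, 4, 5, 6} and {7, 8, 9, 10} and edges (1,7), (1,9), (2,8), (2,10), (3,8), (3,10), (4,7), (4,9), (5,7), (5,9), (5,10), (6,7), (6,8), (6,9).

Step 1: List the neighbors of each left vertex:
  1: 7, 9
  2: 8, 10
  3: 8, 10
  4: 7, 9
  5: 7, 9, 10
  6: 7, 8, 9

Step 2: Greedily match left vertices, then look for augmenting paths:
  Match 1 -- 7
  Match 2 -- 8
  Match 3 -- 10
  Match 4 -- 9
  No augmenting path remains.

Step 3: Verify this is maximum:
  Matching size 4 = min(|L|, |R|) = min(6, 4), which is an upper bound, so this matching is maximum.

Maximum matching: {(1,7), (2,8), (3,10), (4,9)}
Size: 4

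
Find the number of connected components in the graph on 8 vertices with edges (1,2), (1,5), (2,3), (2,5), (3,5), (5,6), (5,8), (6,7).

Step 1: Build adjacency list from edges:
  1: 2, 5
  2: 1, 3, 5
  3: 2, 5
  4: (none)
  5: 1, 2, 3, 6, 8
  6: 5, 7
  7: 6
  8: 5

Step 2: Run BFS/DFS from vertex 1:
  Visited: {1, 2, 5, 3, 6, 8, 7}
  Reached 7 of 8 vertices

Step 3: Only 7 of 8 vertices reached. Graph is disconnected.
Connected components: {1, 2, 3, 5, 6, 7, 8}, {4}
Number of connected components: 2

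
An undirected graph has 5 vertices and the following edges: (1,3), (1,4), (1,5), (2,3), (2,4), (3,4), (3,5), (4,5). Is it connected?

Step 1: Build adjacency list from edges:
  1: 3, 4, 5
  2: 3, 4
  3: 1, 2, 4, 5
  4: 1, 2, 3, 5
  5: 1, 3, 4

Step 2: Run BFS/DFS from vertex 1:
  Visited: {1, 3, 4, 5, 2}
  Reached 5 of 5 vertices

Step 3: All 5 vertices reached from vertex 1, so the graph is connected.
Answer: Yes, the graph is connected.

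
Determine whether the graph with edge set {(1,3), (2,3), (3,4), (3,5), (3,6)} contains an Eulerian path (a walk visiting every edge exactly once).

Step 1: Find the degree of each vertex:
  deg(1) = 1
  deg(2) = 1
  deg(3) = 5
  deg(4) = 1
  deg(5) = 1
  deg(6) = 1

Step 2: Count vertices with odd degree:
  Odd-degree vertices: 1, 2, 3, 4, 5, 6 (6 total)

Step 3: Apply Euler's theorem:
  - Eulerian circuit exists iff graph is connected and all vertices have even degree
  - Eulerian path exists iff graph is connected and has 0 or 2 odd-degree vertices

Graph has 6 odd-degree vertices (need 0 or 2).
Neither Eulerian path nor Eulerian circuit exists.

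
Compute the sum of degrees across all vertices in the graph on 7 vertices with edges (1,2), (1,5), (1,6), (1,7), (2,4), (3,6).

Step 1: Count edges incident to each vertex:
  deg(1) = 4 (neighbors: 2, 5, 6, 7)
  deg(2) = 2 (neighbors: 1, 4)
  deg(3) = 1 (neighbors: 6)
  deg(4) = 1 (neighbors: 2)
  deg(5) = 1 (neighbors: 1)
  deg(6) = 2 (neighbors: 1, 3)
  deg(7) = 1 (neighbors: 1)

Step 2: Sum all degrees:
  4 + 2 + 1 + 1 + 1 + 2 + 1 = 12

Verification: sum of degrees = 2 * |E| = 2 * 6 = 12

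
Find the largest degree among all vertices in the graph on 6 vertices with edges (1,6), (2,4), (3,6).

Step 1: Count edges incident to each vertex:
  deg(1) = 1 (neighbors: 6)
  deg(2) = 1 (neighbors: 4)
  deg(3) = 1 (neighbors: 6)
  deg(4) = 1 (neighbors: 2)
  deg(5) = 0 (neighbors: none)
  deg(6) = 2 (neighbors: 1, 3)

Step 2: Find maximum:
  max(1, 1, 1, 1, 0, 2) = 2 (vertex 6)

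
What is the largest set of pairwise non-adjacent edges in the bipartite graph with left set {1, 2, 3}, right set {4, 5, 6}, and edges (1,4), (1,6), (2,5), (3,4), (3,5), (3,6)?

Step 1: List the neighbors of each left vertex:
  1: 4, 6
  2: 5
  3: 4, 5, 6

Step 2: Greedily match left vertices, then look for augmenting paths:
  Match 1 -- 4
  Match 2 -- 5
  Match 3 -- 6
  No augmenting path remains.

Step 3: Verify this is maximum:
  Matching size 3 = min(|L|, |R|) = min(3, 3), which is an upper bound, so this matching is maximum.

Maximum matching: {(1,4), (2,5), (3,6)}
Size: 3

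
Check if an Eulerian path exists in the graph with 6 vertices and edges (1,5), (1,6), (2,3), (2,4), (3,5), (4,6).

Step 1: Find the degree of each vertex:
  deg(1) = 2
  deg(2) = 2
  deg(3) = 2
  deg(4) = 2
  deg(5) = 2
  deg(6) = 2

Step 2: Count vertices with odd degree:
  All vertices have even degree (0 odd-degree vertices)

Step 3: Apply Euler's theorem:
  - Eulerian circuit exists iff graph is connected and all vertices have even degree
  - Eulerian path exists iff graph is connected and has 0 or 2 odd-degree vertices

Graph is connected with 0 odd-degree vertices.
Both Eulerian circuit and Eulerian path exist.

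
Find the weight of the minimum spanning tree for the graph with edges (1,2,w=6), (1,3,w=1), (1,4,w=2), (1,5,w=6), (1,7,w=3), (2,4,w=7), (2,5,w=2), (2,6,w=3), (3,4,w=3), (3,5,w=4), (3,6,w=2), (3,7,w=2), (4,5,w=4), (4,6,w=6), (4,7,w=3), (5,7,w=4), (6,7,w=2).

Apply Kruskal's algorithm (sort edges by weight, add if no cycle):

Sorted edges by weight:
  (1,3) w=1
  (1,4) w=2
  (2,5) w=2
  (3,7) w=2
  (3,6) w=2
  (6,7) w=2
  (1,7) w=3
  (2,6) w=3
  (3,4) w=3
  (4,7) w=3
  (3,5) w=4
  (4,5) w=4
  (5,7) w=4
  (1,5) w=6
  (1,2) w=6
  (4,6) w=6
  (2,4) w=7

Add edge (1,3) w=1 -- no cycle. Running total: 1
Add edge (1,4) w=2 -- no cycle. Running total: 3
Add edge (2,5) w=2 -- no cycle. Running total: 5
Add edge (3,7) w=2 -- no cycle. Running total: 7
Add edge (3,6) w=2 -- no cycle. Running total: 9
Skip edge (6,7) w=2 -- would create cycle
Skip edge (1,7) w=3 -- would create cycle
Add edge (2,6) w=3 -- no cycle. Running total: 12

MST edges: (1,3,w=1), (1,4,w=2), (2,5,w=2), (3,7,w=2), (3,6,w=2), (2,6,w=3)
Total MST weight: 1 + 2 + 2 + 2 + 2 + 3 = 12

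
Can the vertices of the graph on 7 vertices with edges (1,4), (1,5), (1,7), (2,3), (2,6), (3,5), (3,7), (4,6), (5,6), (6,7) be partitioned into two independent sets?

Step 1: Attempt 2-coloring using BFS:
  Start at vertex 1, assign color 0
  Color vertex 4 with color 1 (neighbor of 1)
  Color vertex 5 with color 1 (neighbor of 1)
  Color vertex 7 with color 1 (neighbor of 1)
  Color vertex 6 with color 0 (neighbor of 4)
  Color vertex 3 with color 0 (neighbor of 5)
  Color vertex 2 with color 1 (neighbor of 6)

Step 2: 2-coloring succeeded. No conflicts found.
  Set A (color 0): {1, 3, 6}
  Set B (color 1): {2, 4, 5, 7}

The graph is bipartite with partition {1, 3, 6}, {2, 4, 5, 7}.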